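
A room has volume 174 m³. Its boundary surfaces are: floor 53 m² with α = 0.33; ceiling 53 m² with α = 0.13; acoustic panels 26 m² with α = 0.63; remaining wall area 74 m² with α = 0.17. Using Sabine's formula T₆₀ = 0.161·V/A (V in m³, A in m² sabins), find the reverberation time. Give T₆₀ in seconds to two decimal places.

0.53 s

A = Σ Sᵢαᵢ = 53·0.33 + 53·0.13 + 26·0.63 + 74·0.17 = 53.34 m².
T₆₀ = 0.161·V/A = 0.161·174/53.34 = 0.525 s.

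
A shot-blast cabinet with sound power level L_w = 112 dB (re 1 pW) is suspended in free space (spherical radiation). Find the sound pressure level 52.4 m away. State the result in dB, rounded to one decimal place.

66.6 dB

The power spreads over a sphere of area 4π·r², so L_p = L_w − 10·log₁₀(4π·r²).
4π·r² = 3.45e+04 m², 10·log₁₀ of that is 45.379 dB.
L_p = 112 − 45.379 = 66.62 dB.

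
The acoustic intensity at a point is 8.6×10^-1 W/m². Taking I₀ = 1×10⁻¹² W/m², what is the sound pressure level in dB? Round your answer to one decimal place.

L = 10·log₁₀(I/I₀) = 10·log₁₀(8.6×10^-1/10⁻¹²) = 10·log₁₀(8.6×10^11).
L = 10·(0.9345 + 11) = 119.34 dB.

119.3 dB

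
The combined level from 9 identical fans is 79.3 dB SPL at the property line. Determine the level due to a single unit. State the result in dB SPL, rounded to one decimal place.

For N identical incoherent sources L_total = L₁ + 10·log₁₀ N, so L₁ = 79.3 − 10·log₁₀(9) = 79.3 − 9.542.

69.8 dB SPL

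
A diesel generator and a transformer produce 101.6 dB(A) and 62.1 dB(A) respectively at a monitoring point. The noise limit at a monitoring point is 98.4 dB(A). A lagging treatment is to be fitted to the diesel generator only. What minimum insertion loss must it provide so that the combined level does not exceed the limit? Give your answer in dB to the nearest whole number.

3 dB

Everything except the diesel generator sums to 10^(62.1/10) = 1.622e+06 in linear terms, 62.10 dB(A).
The limit corresponds to 10^(98.4/10) = 6.918e+09; subtracting the fixed part leaves 6.917e+09 for the diesel generator, i.e. 98.40 dB(A).
Required insertion loss = 101.6 − 98.40 = 3.20 dB.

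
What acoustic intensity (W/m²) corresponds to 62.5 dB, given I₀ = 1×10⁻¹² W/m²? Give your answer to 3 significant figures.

1.78e-06 W/m²

L = 10·log₁₀(I/I₀) ⇒ I = I₀·10^(L/10) = 10⁻¹² × 10^6.25.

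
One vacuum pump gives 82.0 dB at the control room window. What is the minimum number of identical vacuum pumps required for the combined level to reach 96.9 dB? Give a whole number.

31

Need L₁ + 10·log₁₀ N ≥ 96.9, i.e. log₁₀ N ≥ 1.49.
N ≥ 10^(14.9/10) = 30.903, so N = 31.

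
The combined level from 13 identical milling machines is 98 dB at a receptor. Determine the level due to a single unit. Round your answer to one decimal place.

Dividing the total intensity by 13 lowers the level by 10·log₁₀ 13 = 11.139 dB: L₁ = 98 − 11.139.

86.9 dB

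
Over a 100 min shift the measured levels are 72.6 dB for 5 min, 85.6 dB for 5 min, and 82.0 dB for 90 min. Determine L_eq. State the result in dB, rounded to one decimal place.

82.1 dB

Weight each interval's intensity by its duration and average over T = 100 min:
Σ tᵢ·10^(Lᵢ/10) = 5·10^(72.6/10) + 5·10^(85.6/10) + 90·10^(82.0/10) = 1.617e+10.
L_eq = 10·log₁₀(1.617e+10/100) = 82.09 dB.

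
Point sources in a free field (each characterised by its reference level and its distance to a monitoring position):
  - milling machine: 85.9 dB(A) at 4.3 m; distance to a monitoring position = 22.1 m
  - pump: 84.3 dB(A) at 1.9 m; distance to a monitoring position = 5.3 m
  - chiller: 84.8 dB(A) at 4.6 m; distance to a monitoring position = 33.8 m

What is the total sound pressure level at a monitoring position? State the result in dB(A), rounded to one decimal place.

77.4 dB(A)

First find each source's level at the receiver (point-source: −20·log₁₀(r/r_ref)), then combine on an intensity basis.
milling machine: 85.9 − 20·log₁₀(22.1/4.3) = 85.9 − 14.22 = 71.68 dB(A).
pump: 84.3 − 20·log₁₀(5.3/1.9) = 84.3 − 8.91 = 75.39 dB(A).
chiller: 84.8 − 20·log₁₀(33.8/4.6) = 84.8 − 17.32 = 67.48 dB(A).
Σ 10^(L/10) = 5.491e+07 → L_total = 10·log₁₀(5.491e+07) = 77.40 dB(A).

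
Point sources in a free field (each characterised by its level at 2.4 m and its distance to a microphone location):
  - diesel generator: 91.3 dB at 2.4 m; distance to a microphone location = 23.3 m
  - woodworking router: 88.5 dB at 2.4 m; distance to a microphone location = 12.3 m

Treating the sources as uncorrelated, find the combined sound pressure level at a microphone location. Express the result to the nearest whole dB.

76 dB

Propagate each source to the receiver with L = L_ref − 20·log₁₀(r/r_ref), then add intensities.
diesel generator: 91.3 − 20·log₁₀(23.3/2.4) = 91.3 − 19.74 = 71.56 dB.
woodworking router: 88.5 − 20·log₁₀(12.3/2.4) = 88.5 − 14.19 = 74.31 dB.
Σ 10^(L/10) = 4.127e+07 → L_total = 10·log₁₀(4.127e+07) = 76.16 dB.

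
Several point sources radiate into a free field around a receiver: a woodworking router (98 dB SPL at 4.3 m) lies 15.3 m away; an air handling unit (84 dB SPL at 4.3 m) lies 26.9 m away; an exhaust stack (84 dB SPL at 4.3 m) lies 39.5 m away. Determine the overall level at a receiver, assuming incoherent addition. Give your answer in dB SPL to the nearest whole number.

First find each source's level at the receiver (point-source: −20·log₁₀(r/r_ref)), then combine on an intensity basis.
woodworking router: 98 − 20·log₁₀(15.3/4.3) = 98 − 11.02 = 86.98 dB SPL.
air handling unit: 84 − 20·log₁₀(26.9/4.3) = 84 − 15.93 = 68.07 dB SPL.
exhaust stack: 84 − 20·log₁₀(39.5/4.3) = 84 − 19.26 = 64.74 dB SPL.
Σ 10^(L/10) = 5.078e+08 → L_total = 10·log₁₀(5.078e+08) = 87.06 dB SPL.

87 dB SPL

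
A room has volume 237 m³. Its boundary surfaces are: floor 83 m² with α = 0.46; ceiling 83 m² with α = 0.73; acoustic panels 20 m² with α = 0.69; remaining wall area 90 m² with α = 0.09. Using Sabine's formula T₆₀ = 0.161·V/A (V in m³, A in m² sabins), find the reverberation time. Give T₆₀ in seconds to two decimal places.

0.32 s

Total absorption A = 83·0.46 + 83·0.73 + 20·0.69 + 90·0.09 = 120.67 m² sabins.
T₆₀ = 0.161·V/A = 0.161·237/120.67 = 0.316 s.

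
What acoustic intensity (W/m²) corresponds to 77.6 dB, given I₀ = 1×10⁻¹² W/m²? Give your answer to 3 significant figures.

I = I₀·10^(L/10) = 10⁻¹² × 10^(77.6/10) = 10^(-4.240).

5.75e-05 W/m²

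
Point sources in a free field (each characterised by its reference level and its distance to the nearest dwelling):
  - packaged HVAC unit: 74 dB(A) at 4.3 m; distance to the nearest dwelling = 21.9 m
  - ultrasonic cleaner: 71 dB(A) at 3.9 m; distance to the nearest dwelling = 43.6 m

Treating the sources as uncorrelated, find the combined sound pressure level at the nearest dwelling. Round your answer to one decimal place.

60.3 dB(A)

First find each source's level at the receiver (point-source: −20·log₁₀(r/r_ref)), then combine on an intensity basis.
packaged HVAC unit: 74 − 20·log₁₀(21.9/4.3) = 74 − 14.14 = 59.86 dB(A).
ultrasonic cleaner: 71 − 20·log₁₀(43.6/3.9) = 71 − 20.97 = 50.03 dB(A).
Σ 10^(L/10) = 1.069e+06 → L_total = 10·log₁₀(1.069e+06) = 60.29 dB(A).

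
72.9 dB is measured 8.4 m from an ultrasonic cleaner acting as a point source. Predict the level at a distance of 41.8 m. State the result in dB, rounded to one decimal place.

For a point source, L₂ = L₁ − 20·log₁₀(r₂/r₁).
L₂ = 72.9 − 20·log₁₀(41.8/8.4) = 72.9 − 13.938 = 58.96 dB.

59.0 dB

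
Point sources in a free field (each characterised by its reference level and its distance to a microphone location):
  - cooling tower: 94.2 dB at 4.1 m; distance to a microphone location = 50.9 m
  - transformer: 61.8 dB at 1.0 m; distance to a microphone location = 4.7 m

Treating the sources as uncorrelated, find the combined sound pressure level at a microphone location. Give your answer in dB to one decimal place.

72.3 dB

Propagate each source to the receiver with L = L_ref − 20·log₁₀(r/r_ref), then add intensities.
cooling tower: 94.2 − 20·log₁₀(50.9/4.1) = 94.2 − 21.88 = 72.32 dB.
transformer: 61.8 − 20·log₁₀(4.7/1.0) = 61.8 − 13.44 = 48.36 dB.
Σ 10^(L/10) = 1.713e+07 → L_total = 10·log₁₀(1.713e+07) = 72.34 dB.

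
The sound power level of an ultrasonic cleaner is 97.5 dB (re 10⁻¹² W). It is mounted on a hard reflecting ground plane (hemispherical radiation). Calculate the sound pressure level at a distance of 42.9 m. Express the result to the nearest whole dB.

Free-field hemispherical radiation: L_p = L_w − 10·log₁₀(2π·r²), r = 42.9 m.
2π·r² = 1.156e+04 m², 10·log₁₀ of that is 40.631 dB.
L_p = 97.5 − 40.631 = 56.87 dB.

57 dB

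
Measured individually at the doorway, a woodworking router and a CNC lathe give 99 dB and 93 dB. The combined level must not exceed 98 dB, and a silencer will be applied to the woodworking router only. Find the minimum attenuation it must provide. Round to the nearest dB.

3 dB

Everything except the woodworking router sums to 10^(93/10) = 1.995e+09 in linear terms, 93.00 dB.
The limit corresponds to 10^(98/10) = 6.310e+09; subtracting the fixed part leaves 4.314e+09 for the woodworking router, i.e. 96.35 dB.
Required insertion loss = 99 − 96.35 = 2.65 dB.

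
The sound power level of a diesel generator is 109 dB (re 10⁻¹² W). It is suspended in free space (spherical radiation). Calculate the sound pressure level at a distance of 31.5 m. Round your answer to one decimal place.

The power spreads over a sphere of area 4π·r², so L_p = L_w − 10·log₁₀(4π·r²).
4π·r² = 1.247e+04 m², 10·log₁₀ of that is 40.958 dB.
L_p = 109 − 40.958 = 68.04 dB.

68.0 dB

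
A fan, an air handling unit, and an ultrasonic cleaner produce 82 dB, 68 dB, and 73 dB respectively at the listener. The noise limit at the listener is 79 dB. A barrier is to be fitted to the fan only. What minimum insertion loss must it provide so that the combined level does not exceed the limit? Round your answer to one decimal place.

Fixed contribution from the other sources: Σ 10^(L/10) = 10^(68/10) + 10^(73/10) = 2.626e+07 (74.19 dB).
The limit corresponds to 10^(79/10) = 7.943e+07; subtracting the fixed part leaves 5.317e+07 for the fan, i.e. 77.26 dB.
Required insertion loss = 82 − 77.26 = 4.74 dB.

4.7 dB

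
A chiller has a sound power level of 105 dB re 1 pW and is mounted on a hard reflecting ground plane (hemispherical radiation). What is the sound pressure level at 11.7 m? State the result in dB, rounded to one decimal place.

The power spreads over a hemisphere of area 2π·r², so L_p = L_w − 10·log₁₀(2π·r²).
2π·r² = 860.1 m², 10·log₁₀ of that is 29.346 dB.
L_p = 105 − 29.346 = 75.65 dB.

75.7 dB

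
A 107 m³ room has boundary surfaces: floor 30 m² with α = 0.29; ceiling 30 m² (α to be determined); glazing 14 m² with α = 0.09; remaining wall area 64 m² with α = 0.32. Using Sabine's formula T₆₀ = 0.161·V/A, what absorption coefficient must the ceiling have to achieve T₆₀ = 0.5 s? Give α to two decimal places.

Required total absorption A = 0.161·107/0.5 = 34.45 m².
Absorption from the other surfaces = 30·0.29 + 14·0.09 + 64·0.32 = 30.44 m², so the ceiling must supply 4.01 m² over 30 m².
α = 4.01/30 = 0.134.

0.13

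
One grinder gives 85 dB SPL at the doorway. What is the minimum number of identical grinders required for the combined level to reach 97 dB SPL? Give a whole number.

The shortfall is 97 − 85 = 12.0 dB, and N units add 10·log₁₀ N, so need 10·log₁₀ N ≥ 12.0.
N ≥ 10^(12.0/10) = 15.849, so N = 16.

16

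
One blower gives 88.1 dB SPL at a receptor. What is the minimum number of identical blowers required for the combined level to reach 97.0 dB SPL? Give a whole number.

N identical sources give L₁ + 10·log₁₀ N, so require 10·log₁₀ N ≥ 97.0 − 88.1 = 8.9 dB.
N ≥ 10^(8.9/10) = 7.762, so N = 8.

8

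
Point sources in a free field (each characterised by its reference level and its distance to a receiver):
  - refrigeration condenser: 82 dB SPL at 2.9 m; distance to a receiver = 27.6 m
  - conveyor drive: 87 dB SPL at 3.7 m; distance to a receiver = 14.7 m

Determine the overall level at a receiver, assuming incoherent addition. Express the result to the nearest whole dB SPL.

Apply inverse-square spreading to bring every level to the receiver, then sum 10^(L/10).
refrigeration condenser: 82 − 20·log₁₀(27.6/2.9) = 82 − 19.57 = 62.43 dB SPL.
conveyor drive: 87 − 20·log₁₀(14.7/3.7) = 87 − 11.98 = 75.02 dB SPL.
Σ 10^(L/10) = 3.350e+07 → L_total = 10·log₁₀(3.350e+07) = 75.25 dB SPL.

75 dB SPL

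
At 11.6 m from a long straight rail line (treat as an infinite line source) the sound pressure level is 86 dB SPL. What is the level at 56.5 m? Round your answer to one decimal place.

For a line source, L₂ = L₁ − 10·log₁₀(r₂/r₁).
L₂ = 86 − 10·log₁₀(56.5/11.6) = 86 − 6.876 = 79.12 dB SPL.

79.1 dB SPL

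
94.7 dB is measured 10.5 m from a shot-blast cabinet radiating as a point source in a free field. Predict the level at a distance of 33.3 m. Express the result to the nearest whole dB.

85 dB

For a point source, L₂ = L₁ − 20·log₁₀(r₂/r₁).
L₂ = 94.7 − 20·log₁₀(33.3/10.5) = 94.7 − 10.025 = 84.67 dB.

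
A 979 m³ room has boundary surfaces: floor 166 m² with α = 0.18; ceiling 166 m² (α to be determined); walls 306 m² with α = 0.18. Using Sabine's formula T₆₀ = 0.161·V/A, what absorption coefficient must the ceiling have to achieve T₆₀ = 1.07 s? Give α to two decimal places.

0.38

A = 0.161·V/T₆₀ = 0.161·979/1.07 = 147.31 m² sabins.
Absorption from the other surfaces = 166·0.18 + 306·0.18 = 84.96 m², so the ceiling must supply 62.35 m² over 166 m².
α = 62.35/166 = 0.376.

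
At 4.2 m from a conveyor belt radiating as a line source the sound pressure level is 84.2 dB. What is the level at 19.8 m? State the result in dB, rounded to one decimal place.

77.5 dB

Cylindrical spreading from a line source gives a 10·log₁₀(r₂/r₁) drop.
L₂ = 84.2 − 10·log₁₀(19.8/4.2) = 84.2 − 6.734 = 77.47 dB.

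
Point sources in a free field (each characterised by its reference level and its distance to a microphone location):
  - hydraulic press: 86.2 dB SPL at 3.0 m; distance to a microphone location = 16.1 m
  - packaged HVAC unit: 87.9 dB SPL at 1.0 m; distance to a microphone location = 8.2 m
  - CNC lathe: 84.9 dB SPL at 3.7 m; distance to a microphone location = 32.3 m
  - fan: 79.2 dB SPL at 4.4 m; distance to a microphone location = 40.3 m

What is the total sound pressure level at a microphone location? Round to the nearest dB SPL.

75 dB SPL

First find each source's level at the receiver (point-source: −20·log₁₀(r/r_ref)), then combine on an intensity basis.
hydraulic press: 86.2 − 20·log₁₀(16.1/3.0) = 86.2 − 14.59 = 71.61 dB SPL.
packaged HVAC unit: 87.9 − 20·log₁₀(8.2/1.0) = 87.9 − 18.28 = 69.62 dB SPL.
CNC lathe: 84.9 − 20·log₁₀(32.3/3.7) = 84.9 − 18.82 = 66.08 dB SPL.
fan: 79.2 − 20·log₁₀(40.3/4.4) = 79.2 − 19.24 = 59.96 dB SPL.
Σ 10^(L/10) = 2.869e+07 → L_total = 10·log₁₀(2.869e+07) = 74.58 dB SPL.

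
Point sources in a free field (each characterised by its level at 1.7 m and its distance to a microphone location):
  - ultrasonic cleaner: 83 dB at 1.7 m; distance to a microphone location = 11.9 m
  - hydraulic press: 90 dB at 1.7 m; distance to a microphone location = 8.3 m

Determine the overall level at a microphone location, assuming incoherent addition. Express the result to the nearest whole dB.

77 dB

Apply inverse-square spreading to bring every level to the receiver, then sum 10^(L/10).
ultrasonic cleaner: 83 − 20·log₁₀(11.9/1.7) = 83 − 16.90 = 66.10 dB.
hydraulic press: 90 − 20·log₁₀(8.3/1.7) = 90 − 13.77 = 76.23 dB.
Σ 10^(L/10) = 4.602e+07 → L_total = 10·log₁₀(4.602e+07) = 76.63 dB.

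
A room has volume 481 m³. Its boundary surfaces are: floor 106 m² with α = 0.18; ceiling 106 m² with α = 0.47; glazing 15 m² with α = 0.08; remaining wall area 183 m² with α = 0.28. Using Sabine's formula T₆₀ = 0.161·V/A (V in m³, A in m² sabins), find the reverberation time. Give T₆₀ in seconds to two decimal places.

A = Σ Sᵢαᵢ = 106·0.18 + 106·0.47 + 15·0.08 + 183·0.28 = 121.34 m².
T₆₀ = 0.161·V/A = 0.161·481/121.34 = 0.638 s.

0.64 s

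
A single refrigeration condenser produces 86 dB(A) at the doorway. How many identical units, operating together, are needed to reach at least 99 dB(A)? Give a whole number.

The shortfall is 99 − 86 = 13.0 dB, and N units add 10·log₁₀ N, so need 10·log₁₀ N ≥ 13.0.
N ≥ 10^(13.0/10) = 19.953, so N = 20.

20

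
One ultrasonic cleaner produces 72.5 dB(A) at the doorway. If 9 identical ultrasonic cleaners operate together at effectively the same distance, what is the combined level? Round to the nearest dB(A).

N identical incoherent sources raise the level by 10·log₁₀ N.
L_total = 72.5 + 10·log₁₀(9) = 72.5 + 9.542 = 82.04 dB(A).

82 dB(A)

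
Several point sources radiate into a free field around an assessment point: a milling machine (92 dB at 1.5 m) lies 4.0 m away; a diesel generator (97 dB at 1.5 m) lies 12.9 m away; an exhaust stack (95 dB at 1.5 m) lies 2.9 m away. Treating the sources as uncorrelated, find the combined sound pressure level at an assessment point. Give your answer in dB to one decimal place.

Propagate each source to the receiver with L = L_ref − 20·log₁₀(r/r_ref), then add intensities.
milling machine: 92 − 20·log₁₀(4.0/1.5) = 92 − 8.52 = 83.48 dB.
diesel generator: 97 − 20·log₁₀(12.9/1.5) = 97 − 18.69 = 78.31 dB.
exhaust stack: 95 − 20·log₁₀(2.9/1.5) = 95 − 5.73 = 89.27 dB.
Σ 10^(L/10) = 1.137e+09 → L_total = 10·log₁₀(1.137e+09) = 90.56 dB.

90.6 dB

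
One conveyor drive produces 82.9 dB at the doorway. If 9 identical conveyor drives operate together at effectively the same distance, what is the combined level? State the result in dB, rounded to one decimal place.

With 9 equal, uncorrelated contributions the intensity is 9× that of one unit, giving a rise of 10·log₁₀ 9.
L_total = 82.9 + 10·log₁₀(9) = 82.9 + 9.542 = 92.44 dB.

92.4 dB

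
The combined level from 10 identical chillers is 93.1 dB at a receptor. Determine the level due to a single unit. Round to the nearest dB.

83 dB

For N identical incoherent sources L_total = L₁ + 10·log₁₀ N, so L₁ = 93.1 − 10·log₁₀(10) = 93.1 − 10.000.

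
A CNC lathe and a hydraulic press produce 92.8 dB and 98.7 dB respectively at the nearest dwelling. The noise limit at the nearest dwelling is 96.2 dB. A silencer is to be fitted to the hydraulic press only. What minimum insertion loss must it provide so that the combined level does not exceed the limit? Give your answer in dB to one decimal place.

Everything except the hydraulic press sums to 10^(92.8/10) = 1.905e+09 in linear terms, 92.80 dB.
To meet 96.2 dB overall, the treated hydraulic press may contribute at most 10^(96.2/10) − 1.905e+09 = 2.263e+09, i.e. 93.55 dB.
So the hydraulic press must be reduced from 98.7 to 93.55 dB: IL = 5.15 dB.

5.2 dB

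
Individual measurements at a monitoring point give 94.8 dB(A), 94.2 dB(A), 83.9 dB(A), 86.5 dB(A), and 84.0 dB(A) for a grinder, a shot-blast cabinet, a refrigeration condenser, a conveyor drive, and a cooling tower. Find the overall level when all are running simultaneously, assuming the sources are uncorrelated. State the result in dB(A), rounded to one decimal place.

98.2 dB(A)

For uncorrelated sources the intensities add, so convert each level to linear form, sum, and take 10·log₁₀ of the total.
Σ 10^(L/10) = 10^(94.8/10) + 10^(94.2/10) + 10^(83.9/10) + 10^(86.5/10) + 10^(84.0/10) = 6.594e+09.
L_total = 10·log₁₀(6.594e+09) = 98.19 dB(A).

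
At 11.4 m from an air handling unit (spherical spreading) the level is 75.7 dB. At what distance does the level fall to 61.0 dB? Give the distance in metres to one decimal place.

The 14.7 dB drop corresponds to a distance ratio of 10^(14.7/20) for a point source.
r₂ = 11.4·10^((75.7−61.0)/20) = 11.4·10^(14.7/20) = 61.93 m.

61.9 m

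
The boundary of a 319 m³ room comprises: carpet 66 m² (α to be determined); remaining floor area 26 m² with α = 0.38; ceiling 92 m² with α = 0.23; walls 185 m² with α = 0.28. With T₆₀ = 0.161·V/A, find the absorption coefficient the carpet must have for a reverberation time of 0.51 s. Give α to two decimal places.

From T₆₀ = 0.161·V/A, the target T₆₀ = 0.51 s needs A = 0.161·319/0.51 = 100.70 m².
Absorption from the other surfaces = 26·0.38 + 92·0.23 + 185·0.28 = 82.84 m², so the carpet must supply 17.86 m² over 66 m².
α = 17.86/66 = 0.271.

0.27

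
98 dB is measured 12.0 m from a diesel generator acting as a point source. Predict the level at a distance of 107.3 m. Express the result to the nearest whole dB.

79 dB

Spherical spreading from a point source gives a 20·log₁₀(r₂/r₁) drop.
L₂ = 98 − 20·log₁₀(107.3/12.0) = 98 − 19.028 = 78.97 dB.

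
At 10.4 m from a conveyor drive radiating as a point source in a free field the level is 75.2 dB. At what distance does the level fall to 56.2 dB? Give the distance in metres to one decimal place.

92.7 m

For a point source L₁ − L₂ = 20·log₁₀(r₂/r₁), so r₂ = r₁·10^((L₁−L₂)/20).
r₂ = 10.4·10^((75.2−56.2)/20) = 10.4·10^(19.0/20) = 92.69 m.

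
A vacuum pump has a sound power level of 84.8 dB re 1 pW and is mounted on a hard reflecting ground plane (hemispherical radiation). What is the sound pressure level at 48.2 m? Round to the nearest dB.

Free-field hemispherical radiation: L_p = L_w − 10·log₁₀(2π·r²), r = 48.2 m.
2π·r² = 1.46e+04 m², 10·log₁₀ of that is 41.643 dB.
L_p = 84.8 − 41.643 = 43.16 dB.

43 dB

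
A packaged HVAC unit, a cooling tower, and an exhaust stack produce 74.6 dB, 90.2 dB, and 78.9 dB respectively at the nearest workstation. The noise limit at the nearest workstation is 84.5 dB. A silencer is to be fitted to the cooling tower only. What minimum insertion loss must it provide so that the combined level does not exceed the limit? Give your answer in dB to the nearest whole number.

8 dB

The untreated sources together contribute 10^(74.6/10) + 10^(78.9/10) = 1.065e+08, i.e. 80.27 dB.
To meet 84.5 dB overall, the treated cooling tower may contribute at most 10^(84.5/10) − 1.065e+08 = 1.754e+08, i.e. 82.44 dB.
Required insertion loss = 90.2 − 82.44 = 7.76 dB.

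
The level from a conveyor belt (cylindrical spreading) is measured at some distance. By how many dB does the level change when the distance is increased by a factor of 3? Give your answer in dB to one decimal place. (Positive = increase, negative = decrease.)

-4.8 dB

A line source loses 3 dB per doubling of distance; generally ΔL = −10·log₁₀(r₂/r₁).
ΔL = −10·log₁₀(3) = -4.77 dB.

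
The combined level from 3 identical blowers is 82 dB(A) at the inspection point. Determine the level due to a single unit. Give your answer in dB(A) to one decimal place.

77.2 dB(A)

Dividing the total intensity by 3 lowers the level by 10·log₁₀ 3 = 4.771 dB: L₁ = 82 − 4.771.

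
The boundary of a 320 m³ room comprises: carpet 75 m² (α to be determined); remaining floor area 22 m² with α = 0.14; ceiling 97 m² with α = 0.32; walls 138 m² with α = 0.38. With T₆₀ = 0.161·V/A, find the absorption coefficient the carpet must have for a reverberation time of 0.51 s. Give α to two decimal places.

0.19

Required total absorption A = 0.161·320/0.51 = 101.02 m².
Absorption from the other surfaces = 22·0.14 + 97·0.32 + 138·0.38 = 86.56 m², so the carpet must supply 14.46 m² over 75 m².
α = 14.46/75 = 0.193.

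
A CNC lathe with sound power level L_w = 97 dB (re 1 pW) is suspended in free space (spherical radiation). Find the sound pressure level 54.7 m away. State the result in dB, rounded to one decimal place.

L_p = L_w − 10·log₁₀(4π·r²) with r = 54.7 m.
4π·r² = 3.76e+04 m², 10·log₁₀ of that is 45.752 dB.
L_p = 97 − 45.752 = 51.25 dB.

51.2 dB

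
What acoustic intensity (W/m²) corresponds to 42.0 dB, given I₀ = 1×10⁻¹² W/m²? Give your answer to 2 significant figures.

I = I₀·10^(L/10) = 10⁻¹² × 10^(42.0/10) = 10^(-7.800).

1.6e-08 W/m²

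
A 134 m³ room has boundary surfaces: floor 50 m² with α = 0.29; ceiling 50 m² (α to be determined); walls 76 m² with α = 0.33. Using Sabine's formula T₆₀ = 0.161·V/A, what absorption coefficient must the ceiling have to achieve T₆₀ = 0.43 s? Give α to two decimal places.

Required total absorption A = 0.161·134/0.43 = 50.17 m².
Absorption from the other surfaces = 50·0.29 + 76·0.33 = 39.58 m², so the ceiling must supply 10.59 m² over 50 m².
α = 10.59/50 = 0.212.

0.21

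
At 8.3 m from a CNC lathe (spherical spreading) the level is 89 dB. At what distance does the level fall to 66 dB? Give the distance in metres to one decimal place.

For a point source L₁ − L₂ = 20·log₁₀(r₂/r₁), so r₂ = r₁·10^((L₁−L₂)/20).
r₂ = 8.3·10^((89−66)/20) = 8.3·10^(23.0/20) = 117.24 m.

117.2 m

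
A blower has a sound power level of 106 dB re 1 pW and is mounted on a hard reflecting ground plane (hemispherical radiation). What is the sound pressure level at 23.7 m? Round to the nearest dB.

71 dB

The power spreads over a hemisphere of area 2π·r², so L_p = L_w − 10·log₁₀(2π·r²).
2π·r² = 3529 m², 10·log₁₀ of that is 35.477 dB.
L_p = 106 − 35.477 = 70.52 dB.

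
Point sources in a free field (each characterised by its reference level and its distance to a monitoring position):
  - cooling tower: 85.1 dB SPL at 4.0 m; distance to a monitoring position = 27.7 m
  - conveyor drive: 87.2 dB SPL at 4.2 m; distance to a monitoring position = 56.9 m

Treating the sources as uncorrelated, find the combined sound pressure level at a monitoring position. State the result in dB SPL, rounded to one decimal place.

First find each source's level at the receiver (point-source: −20·log₁₀(r/r_ref)), then combine on an intensity basis.
cooling tower: 85.1 − 20·log₁₀(27.7/4.0) = 85.1 − 16.81 = 68.29 dB SPL.
conveyor drive: 87.2 − 20·log₁₀(56.9/4.2) = 87.2 − 22.64 = 64.56 dB SPL.
Σ 10^(L/10) = 9.607e+06 → L_total = 10·log₁₀(9.607e+06) = 69.83 dB SPL.

69.8 dB SPL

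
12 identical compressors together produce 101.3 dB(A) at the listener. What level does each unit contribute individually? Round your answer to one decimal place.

For N identical incoherent sources L_total = L₁ + 10·log₁₀ N, so L₁ = 101.3 − 10·log₁₀(12) = 101.3 − 10.792.

90.5 dB(A)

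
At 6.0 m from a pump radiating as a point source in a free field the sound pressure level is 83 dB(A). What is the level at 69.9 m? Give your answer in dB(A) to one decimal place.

Point-source attenuation: ΔL = 20·log₁₀(r₂/r₁) = 20·log₁₀(69.9/6.0) = 21.327 dB.
L₂ = 83 − 20·log₁₀(69.9/6.0) = 83 − 21.327 = 61.67 dB(A).

61.7 dB(A)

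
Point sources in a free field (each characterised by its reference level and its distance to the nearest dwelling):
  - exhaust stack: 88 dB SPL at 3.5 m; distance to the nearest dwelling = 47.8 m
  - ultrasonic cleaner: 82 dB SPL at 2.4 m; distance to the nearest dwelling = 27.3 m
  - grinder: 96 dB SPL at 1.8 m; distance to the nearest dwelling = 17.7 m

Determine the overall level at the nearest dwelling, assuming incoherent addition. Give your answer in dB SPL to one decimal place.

First find each source's level at the receiver (point-source: −20·log₁₀(r/r_ref)), then combine on an intensity basis.
exhaust stack: 88 − 20·log₁₀(47.8/3.5) = 88 − 22.71 = 65.29 dB SPL.
ultrasonic cleaner: 82 − 20·log₁₀(27.3/2.4) = 82 − 21.12 = 60.88 dB SPL.
grinder: 96 − 20·log₁₀(17.7/1.8) = 96 − 19.85 = 76.15 dB SPL.
Σ 10^(L/10) = 4.578e+07 → L_total = 10·log₁₀(4.578e+07) = 76.61 dB SPL.

76.6 dB SPL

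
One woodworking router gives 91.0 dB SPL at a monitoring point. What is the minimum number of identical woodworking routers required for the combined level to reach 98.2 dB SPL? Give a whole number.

6

The shortfall is 98.2 − 91.0 = 7.2 dB, and N units add 10·log₁₀ N, so need 10·log₁₀ N ≥ 7.2.
N ≥ 10^(7.2/10) = 5.248, so N = 6.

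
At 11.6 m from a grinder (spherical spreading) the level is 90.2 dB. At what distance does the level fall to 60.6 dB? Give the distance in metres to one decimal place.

350.3 m

Point-source spreading drops the level by 20·log₁₀(r₂/r₁); inverting, r₂/r₁ = 10^(ΔL/20).
r₂ = 11.6·10^((90.2−60.6)/20) = 11.6·10^(29.6/20) = 350.31 m.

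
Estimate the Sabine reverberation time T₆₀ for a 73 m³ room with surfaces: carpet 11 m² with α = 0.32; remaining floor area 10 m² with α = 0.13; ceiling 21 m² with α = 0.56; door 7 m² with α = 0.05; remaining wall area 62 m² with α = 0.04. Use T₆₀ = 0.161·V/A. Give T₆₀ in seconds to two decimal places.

Total absorption A = 11·0.32 + 10·0.13 + 21·0.56 + 7·0.05 + 62·0.04 = 19.41 m² sabins.
T₆₀ = 0.161·V/A = 0.161·73/19.41 = 0.606 s.

0.61 s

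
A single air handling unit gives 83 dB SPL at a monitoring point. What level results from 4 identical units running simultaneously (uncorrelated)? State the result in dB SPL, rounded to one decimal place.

With 4 equal, uncorrelated contributions the intensity is 4× that of one unit, giving a rise of 10·log₁₀ 4.
L_total = 83 + 10·log₁₀(4) = 83 + 6.021 = 89.02 dB SPL.

89.0 dB SPL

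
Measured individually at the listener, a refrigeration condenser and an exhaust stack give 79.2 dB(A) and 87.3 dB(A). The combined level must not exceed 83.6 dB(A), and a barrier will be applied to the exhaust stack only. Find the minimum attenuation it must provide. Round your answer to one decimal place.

5.7 dB

The untreated sources together contribute 10^(79.2/10) = 8.318e+07, i.e. 79.20 dB(A).
The limit corresponds to 10^(83.6/10) = 2.291e+08; subtracting the fixed part leaves 1.459e+08 for the exhaust stack, i.e. 81.64 dB(A).
So the exhaust stack must be reduced from 87.3 to 81.64 dB(A): IL = 5.66 dB.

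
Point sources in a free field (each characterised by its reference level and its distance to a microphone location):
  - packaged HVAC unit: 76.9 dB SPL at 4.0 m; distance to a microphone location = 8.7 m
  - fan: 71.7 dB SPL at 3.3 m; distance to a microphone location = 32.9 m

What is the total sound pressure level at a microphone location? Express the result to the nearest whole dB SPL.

Apply inverse-square spreading to bring every level to the receiver, then sum 10^(L/10).
packaged HVAC unit: 76.9 − 20·log₁₀(8.7/4.0) = 76.9 − 6.75 = 70.15 dB SPL.
fan: 71.7 − 20·log₁₀(32.9/3.3) = 71.7 − 19.97 = 51.73 dB SPL.
Σ 10^(L/10) = 1.050e+07 → L_total = 10·log₁₀(1.050e+07) = 70.21 dB SPL.

70 dB SPL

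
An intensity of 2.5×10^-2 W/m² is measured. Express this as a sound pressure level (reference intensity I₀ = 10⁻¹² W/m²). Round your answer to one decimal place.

104.0 dB

L = 10·log₁₀(I/I₀) = 10·log₁₀(2.5×10^-2/10⁻¹²) = 10·log₁₀(2.5×10^10).
L = 10·(0.3979 + 10) = 103.98 dB.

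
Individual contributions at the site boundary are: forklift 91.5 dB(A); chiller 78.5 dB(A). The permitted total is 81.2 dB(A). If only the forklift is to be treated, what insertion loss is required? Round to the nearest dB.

Everything except the forklift sums to 10^(78.5/10) = 7.079e+07 in linear terms, 78.50 dB(A).
The limit corresponds to 10^(81.2/10) = 1.318e+08; subtracting the fixed part leaves 6.103e+07 for the forklift, i.e. 77.86 dB(A).
So the forklift must be reduced from 91.5 to 77.86 dB(A): IL = 13.64 dB.

14 dB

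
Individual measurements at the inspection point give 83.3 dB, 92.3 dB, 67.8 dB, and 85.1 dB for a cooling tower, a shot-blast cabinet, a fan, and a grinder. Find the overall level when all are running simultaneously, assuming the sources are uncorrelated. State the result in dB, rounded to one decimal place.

Incoherent sources combine by intensity addition: L_total = 10·log₁₀(Σ 10^(L_i/10)).
Σ 10^(L/10) = 10^(83.3/10) + 10^(92.3/10) + 10^(67.8/10) + 10^(85.1/10) = 2.242e+09.
L_total = 10·log₁₀(2.242e+09) = 93.51 dB.

93.5 dB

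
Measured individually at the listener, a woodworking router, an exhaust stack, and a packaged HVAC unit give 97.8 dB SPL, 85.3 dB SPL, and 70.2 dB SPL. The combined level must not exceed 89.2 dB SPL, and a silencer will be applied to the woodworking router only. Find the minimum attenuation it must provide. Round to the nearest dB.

11 dB

Fixed contribution from the other sources: Σ 10^(L/10) = 10^(85.3/10) + 10^(70.2/10) = 3.493e+08 (85.43 dB SPL).
To meet 89.2 dB SPL overall, the treated woodworking router may contribute at most 10^(89.2/10) − 3.493e+08 = 4.824e+08, i.e. 86.83 dB SPL.
Required insertion loss = 97.8 − 86.83 = 10.97 dB.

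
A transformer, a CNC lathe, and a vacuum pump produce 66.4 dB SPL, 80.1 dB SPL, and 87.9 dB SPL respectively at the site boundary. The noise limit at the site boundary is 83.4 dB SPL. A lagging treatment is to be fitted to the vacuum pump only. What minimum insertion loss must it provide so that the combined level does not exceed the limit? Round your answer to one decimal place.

Everything except the vacuum pump sums to 10^(66.4/10) + 10^(80.1/10) = 1.067e+08 in linear terms, 80.28 dB SPL.
To meet 83.4 dB SPL overall, the treated vacuum pump may contribute at most 10^(83.4/10) − 1.067e+08 = 1.121e+08, i.e. 80.50 dB SPL.
So the vacuum pump must be reduced from 87.9 to 80.50 dB SPL: IL = 7.40 dB.

7.4 dB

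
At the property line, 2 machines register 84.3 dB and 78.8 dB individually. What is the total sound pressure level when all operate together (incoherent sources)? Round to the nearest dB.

85 dB

Incoherent sources combine by intensity addition: L_total = 10·log₁₀(Σ 10^(L_i/10)).
Σ 10^(L/10) = 10^(84.3/10) + 10^(78.8/10) = 3.450e+08.
L_total = 10·log₁₀(3.450e+08) = 85.38 dB.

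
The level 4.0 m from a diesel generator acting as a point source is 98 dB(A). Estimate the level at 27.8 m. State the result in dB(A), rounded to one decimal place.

81.2 dB(A)

For a point source, L₂ = L₁ − 20·log₁₀(r₂/r₁).
L₂ = 98 − 20·log₁₀(27.8/4.0) = 98 − 16.840 = 81.16 dB(A).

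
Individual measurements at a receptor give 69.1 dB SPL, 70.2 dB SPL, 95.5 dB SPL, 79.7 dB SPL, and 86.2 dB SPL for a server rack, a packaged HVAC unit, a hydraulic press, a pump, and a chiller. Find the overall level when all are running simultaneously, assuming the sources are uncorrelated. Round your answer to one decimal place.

96.1 dB SPL

For uncorrelated sources the intensities add, so convert each level to linear form, sum, and take 10·log₁₀ of the total.
Σ 10^(L/10) = 10^(69.1/10) + 10^(70.2/10) + 10^(95.5/10) + 10^(79.7/10) + 10^(86.2/10) = 4.077e+09.
L_total = 10·log₁₀(4.077e+09) = 96.10 dB SPL.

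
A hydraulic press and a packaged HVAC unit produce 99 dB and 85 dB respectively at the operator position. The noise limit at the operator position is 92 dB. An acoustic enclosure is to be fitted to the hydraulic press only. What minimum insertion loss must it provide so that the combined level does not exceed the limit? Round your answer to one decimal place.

8.0 dB

Everything except the hydraulic press sums to 10^(85/10) = 3.162e+08 in linear terms, 85.00 dB.
To meet 92 dB overall, the treated hydraulic press may contribute at most 10^(92/10) − 3.162e+08 = 1.269e+09, i.e. 91.03 dB.
Required insertion loss = 99 − 91.03 = 7.97 dB.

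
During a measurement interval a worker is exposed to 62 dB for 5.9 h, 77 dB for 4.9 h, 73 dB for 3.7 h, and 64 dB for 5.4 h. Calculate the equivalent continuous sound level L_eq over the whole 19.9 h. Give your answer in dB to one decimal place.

72.4 dB

Weight each interval's intensity by its duration and average over T = 19.9 h:
Σ tᵢ·10^(Lᵢ/10) = 5.9·10^(62/10) + 4.9·10^(77/10) + 3.7·10^(73/10) + 5.4·10^(64/10) = 3.423e+08.
L_eq = 10·log₁₀(3.423e+08/19.9) = 72.36 dB.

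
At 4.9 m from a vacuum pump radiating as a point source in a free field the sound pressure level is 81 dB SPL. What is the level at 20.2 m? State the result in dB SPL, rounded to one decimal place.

68.7 dB SPL

For a point source, L₂ = L₁ − 20·log₁₀(r₂/r₁).
L₂ = 81 − 20·log₁₀(20.2/4.9) = 81 − 12.303 = 68.70 dB SPL.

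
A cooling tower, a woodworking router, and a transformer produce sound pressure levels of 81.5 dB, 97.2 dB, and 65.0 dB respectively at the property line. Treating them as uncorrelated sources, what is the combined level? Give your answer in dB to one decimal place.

97.3 dB

Incoherent sources combine by intensity addition: L_total = 10·log₁₀(Σ 10^(L_i/10)).
Σ 10^(L/10) = 10^(81.5/10) + 10^(97.2/10) + 10^(65.0/10) = 5.392e+09.
L_total = 10·log₁₀(5.392e+09) = 97.32 dB.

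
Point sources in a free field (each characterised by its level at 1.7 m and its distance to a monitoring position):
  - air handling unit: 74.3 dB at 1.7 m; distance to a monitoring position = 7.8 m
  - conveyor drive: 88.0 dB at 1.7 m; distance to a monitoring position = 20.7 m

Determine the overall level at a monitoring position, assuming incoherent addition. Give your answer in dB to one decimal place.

Propagate each source to the receiver with L = L_ref − 20·log₁₀(r/r_ref), then add intensities.
air handling unit: 74.3 − 20·log₁₀(7.8/1.7) = 74.3 − 13.23 = 61.07 dB.
conveyor drive: 88.0 − 20·log₁₀(20.7/1.7) = 88.0 − 21.71 = 66.29 dB.
Σ 10^(L/10) = 5.534e+06 → L_total = 10·log₁₀(5.534e+06) = 67.43 dB.

67.4 dB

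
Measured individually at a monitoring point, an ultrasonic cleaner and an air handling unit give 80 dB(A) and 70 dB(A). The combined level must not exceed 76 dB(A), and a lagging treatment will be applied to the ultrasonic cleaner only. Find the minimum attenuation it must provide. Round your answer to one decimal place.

5.3 dB

Everything except the ultrasonic cleaner sums to 10^(70/10) = 1.000e+07 in linear terms, 70.00 dB(A).
To meet 76 dB(A) overall, the treated ultrasonic cleaner may contribute at most 10^(76/10) − 1.000e+07 = 2.981e+07, i.e. 74.74 dB(A).
So the ultrasonic cleaner must be reduced from 80 to 74.74 dB(A): IL = 5.26 dB.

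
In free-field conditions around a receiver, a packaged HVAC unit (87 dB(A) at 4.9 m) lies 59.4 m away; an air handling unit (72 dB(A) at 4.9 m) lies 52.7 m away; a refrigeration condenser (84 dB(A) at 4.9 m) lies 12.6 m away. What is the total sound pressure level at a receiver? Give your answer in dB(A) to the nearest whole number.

76 dB(A)

First find each source's level at the receiver (point-source: −20·log₁₀(r/r_ref)), then combine on an intensity basis.
packaged HVAC unit: 87 − 20·log₁₀(59.4/4.9) = 87 − 21.67 = 65.33 dB(A).
air handling unit: 72 − 20·log₁₀(52.7/4.9) = 72 − 20.63 = 51.37 dB(A).
refrigeration condenser: 84 − 20·log₁₀(12.6/4.9) = 84 − 8.20 = 75.80 dB(A).
Σ 10^(L/10) = 4.154e+07 → L_total = 10·log₁₀(4.154e+07) = 76.18 dB(A).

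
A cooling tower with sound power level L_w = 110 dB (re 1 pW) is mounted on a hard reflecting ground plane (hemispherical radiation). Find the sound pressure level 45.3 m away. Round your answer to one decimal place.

L_p = L_w − 10·log₁₀(2π·r²) with r = 45.3 m.
2π·r² = 1.289e+04 m², 10·log₁₀ of that is 41.104 dB.
L_p = 110 − 41.104 = 68.90 dB.

68.9 dB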